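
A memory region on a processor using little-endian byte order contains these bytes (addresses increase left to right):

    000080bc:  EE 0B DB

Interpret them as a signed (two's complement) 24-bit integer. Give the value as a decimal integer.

-2421778

Little-endian stores the least-significant byte at the lowest address.
Reassemble most-significant byte first: DB 0B EE → 0xDB0BEE.
Top bit is set, so as a signed 24-bit value this is 0xDB0BEE − 2^24 = -2421778.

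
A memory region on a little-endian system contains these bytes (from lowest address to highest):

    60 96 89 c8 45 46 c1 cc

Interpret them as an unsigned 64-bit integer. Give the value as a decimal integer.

14754151119773603424

Little-endian: lowest address holds the least-significant byte.
Reassemble most-significant byte first: CC C1 46 45 C8 89 96 60 → 0xCCC14645C8899660.
0xCCC14645C8899660 = 14754151119773603424.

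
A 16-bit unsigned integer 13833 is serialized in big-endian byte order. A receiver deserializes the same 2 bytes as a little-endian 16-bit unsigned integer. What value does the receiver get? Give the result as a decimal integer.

13833 in 16-bit hexadecimal is 0x3609.
Stored big-endian, the bytes at ascending addresses are 36 09.
Read back as little-endian, the first byte is least significant, giving 0x0936.
0x0936 = 2358.

2358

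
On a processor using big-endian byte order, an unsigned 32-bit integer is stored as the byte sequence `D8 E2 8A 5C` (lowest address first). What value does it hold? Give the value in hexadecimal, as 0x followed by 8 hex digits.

0xD8E28A5C

Big-endian: lowest address holds the most-significant byte.
The bytes are already most-significant first: 0xD8E28A5C.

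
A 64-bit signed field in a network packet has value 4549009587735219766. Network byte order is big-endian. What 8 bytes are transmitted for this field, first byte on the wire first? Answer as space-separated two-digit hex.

3F 21 54 1E 4C CD CE 36

4549009587735219766 in hexadecimal, padded to 64 bits, is 0x3F21541E4CCDCE36.
Split into bytes (most-significant first): 3F 21 54 1E 4C CD CE 36.
In big-endian order the high byte comes first in memory.
So the memory order matches the most-significant-first order: 3F 21 54 1E 4C CD CE 36.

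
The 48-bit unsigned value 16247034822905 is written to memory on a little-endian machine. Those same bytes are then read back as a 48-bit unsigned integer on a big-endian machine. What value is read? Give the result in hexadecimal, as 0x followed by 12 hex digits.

0xF940BDCEC60E

16247034822905 in 48-bit hexadecimal is 0x0EC6CEBD40F9.
Stored little-endian, the bytes at ascending addresses are F9 40 BD CE C6 0E.
Read back as big-endian, the last byte is least significant, giving 0xF940BDCEC60E.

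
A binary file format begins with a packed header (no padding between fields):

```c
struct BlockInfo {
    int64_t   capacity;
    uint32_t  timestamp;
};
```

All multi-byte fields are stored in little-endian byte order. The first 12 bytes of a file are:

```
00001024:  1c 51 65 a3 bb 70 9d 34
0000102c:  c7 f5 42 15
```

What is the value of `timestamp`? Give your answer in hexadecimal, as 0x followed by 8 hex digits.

`timestamp` follows `capacity` (8 bytes), so it starts at byte offset 8 and occupies 4 bytes.
Bytes at offsets 8..11: C7 F5 42 15.
Little-endian: lowest address holds the least-significant byte.
Reassemble most-significant byte first: 15 42 F5 C7 → 0x1542F5C7.

0x1542F5C7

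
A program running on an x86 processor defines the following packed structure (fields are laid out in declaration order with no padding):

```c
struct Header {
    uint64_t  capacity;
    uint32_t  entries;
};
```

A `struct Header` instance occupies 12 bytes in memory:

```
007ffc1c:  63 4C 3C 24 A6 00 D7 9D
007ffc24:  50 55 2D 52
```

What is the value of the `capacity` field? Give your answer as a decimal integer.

`capacity` is the first field, at byte offset 0, occupying 8 bytes.
Bytes at offsets 0..7: 63 4C 3C 24 A6 00 D7 9D.
Little-endian: lowest address holds the least-significant byte.
Reassemble most-significant byte first: 9D D7 00 A6 24 3C 4C 63 → 0x9DD700A6243C4C63.
0x9DD700A6243C4C63 = 11373560097519979619.

11373560097519979619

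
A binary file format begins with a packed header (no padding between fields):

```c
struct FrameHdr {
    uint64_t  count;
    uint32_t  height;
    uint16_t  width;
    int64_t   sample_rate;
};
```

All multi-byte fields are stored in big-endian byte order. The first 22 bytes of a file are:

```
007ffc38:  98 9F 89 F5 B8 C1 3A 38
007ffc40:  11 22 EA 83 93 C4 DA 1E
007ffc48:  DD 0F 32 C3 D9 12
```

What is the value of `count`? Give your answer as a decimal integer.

`count` is the first field, at byte offset 0, occupying 8 bytes.
Bytes at offsets 0..7: 98 9F 89 F5 B8 C1 3A 38.
In big-endian order the high byte comes first in memory.
The bytes are already most-significant first: 0x989F89F5B8C13A38.
0x989F89F5B8C13A38 = 10997660503521704504.

10997660503521704504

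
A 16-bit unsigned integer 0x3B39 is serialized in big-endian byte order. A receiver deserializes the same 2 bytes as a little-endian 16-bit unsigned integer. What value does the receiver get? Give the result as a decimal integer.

Stored big-endian, the bytes at ascending addresses are 3B 39.
Read back as little-endian, the first byte is least significant, giving 0x393B.
0x393B = 14651.

14651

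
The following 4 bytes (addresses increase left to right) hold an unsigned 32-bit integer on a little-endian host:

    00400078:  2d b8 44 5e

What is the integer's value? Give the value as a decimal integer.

Little-endian stores the least-significant byte at the lowest address.
Reassemble most-significant byte first: 5E 44 B8 2D → 0x5E44B82D.
0x5E44B82D = 1581561901.

1581561901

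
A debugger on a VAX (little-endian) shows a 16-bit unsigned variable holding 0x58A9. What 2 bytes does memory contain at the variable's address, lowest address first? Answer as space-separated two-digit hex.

A9 58

Split into bytes (most-significant first): 58 A9.
In little-endian order the low byte comes first in memory.
So at ascending addresses the bytes are A9 58.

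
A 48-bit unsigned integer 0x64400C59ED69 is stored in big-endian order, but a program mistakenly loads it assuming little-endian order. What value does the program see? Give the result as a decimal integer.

Stored big-endian, the bytes at ascending addresses are 64 40 0C 59 ED 69.
Read back as little-endian, the first byte is least significant, giving 0x69ED590C4064.
0x69ED590C4064 = 116468122140772.

116468122140772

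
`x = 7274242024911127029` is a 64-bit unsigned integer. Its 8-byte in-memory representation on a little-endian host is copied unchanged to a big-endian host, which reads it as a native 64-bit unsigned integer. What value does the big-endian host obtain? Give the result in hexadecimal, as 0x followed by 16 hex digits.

0xF5C10BC1944CF364

7274242024911127029 in 64-bit hexadecimal is 0x64F34C94C10BC1F5.
Stored little-endian, the bytes at ascending addresses are F5 C1 0B C1 94 4C F3 64.
Read back as big-endian, the last byte is least significant, giving 0xF5C10BC1944CF364.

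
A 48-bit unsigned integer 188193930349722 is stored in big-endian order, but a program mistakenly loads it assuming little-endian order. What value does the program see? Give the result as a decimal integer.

169377912596907

188193930349722 in 48-bit hexadecimal is 0xAB29505E0C9A.
Stored big-endian, the bytes at ascending addresses are AB 29 50 5E 0C 9A.
Read back as little-endian, the first byte is least significant, giving 0x9A0C5E5029AB.
0x9A0C5E5029AB = 169377912596907.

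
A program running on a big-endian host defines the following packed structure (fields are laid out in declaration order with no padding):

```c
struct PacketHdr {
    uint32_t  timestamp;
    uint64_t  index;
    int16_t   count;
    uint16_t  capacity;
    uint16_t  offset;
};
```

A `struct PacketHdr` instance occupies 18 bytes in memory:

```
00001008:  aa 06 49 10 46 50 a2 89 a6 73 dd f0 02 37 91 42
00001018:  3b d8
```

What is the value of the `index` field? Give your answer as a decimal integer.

5066728292878638576

`index` follows `timestamp` (4 bytes), so it starts at byte offset 4 and occupies 8 bytes.
Bytes at offsets 4..11: 46 50 A2 89 A6 73 DD F0.
In big-endian order the high byte comes first in memory.
The bytes are already most-significant first: 0x4650A289A673DDF0.
0x4650A289A673DDF0 = 5066728292878638576.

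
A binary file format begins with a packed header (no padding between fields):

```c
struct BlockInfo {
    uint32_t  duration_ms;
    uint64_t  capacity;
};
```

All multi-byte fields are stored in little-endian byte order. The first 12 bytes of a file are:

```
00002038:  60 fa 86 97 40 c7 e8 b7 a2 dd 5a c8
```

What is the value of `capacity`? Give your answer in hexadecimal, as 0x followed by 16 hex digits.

0xC85ADDA2B7E8C740

`capacity` follows `duration_ms` (4 bytes), so it starts at byte offset 4 and occupies 8 bytes.
Bytes at offsets 4..11: 40 C7 E8 B7 A2 DD 5A C8.
Little-endian stores the least-significant byte at the lowest address.
Reassemble most-significant byte first: C8 5A DD A2 B7 E8 C7 40 → 0xC85ADDA2B7E8C740.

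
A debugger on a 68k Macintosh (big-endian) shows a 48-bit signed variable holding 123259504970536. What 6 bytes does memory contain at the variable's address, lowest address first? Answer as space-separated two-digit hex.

70 1A 97 02 4B 28

123259504970536 in hexadecimal, padded to 48 bits, is 0x701A97024B28.
Split into bytes (most-significant first): 70 1A 97 02 4B 28.
In big-endian order the high byte comes first in memory.
So the memory order matches the most-significant-first order: 70 1A 97 02 4B 28.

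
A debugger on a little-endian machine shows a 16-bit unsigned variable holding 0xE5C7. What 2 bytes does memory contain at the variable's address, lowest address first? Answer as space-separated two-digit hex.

C7 E5

Split into bytes (most-significant first): E5 C7.
Little-endian: lowest address holds the least-significant byte.
So at ascending addresses the bytes are C7 E5.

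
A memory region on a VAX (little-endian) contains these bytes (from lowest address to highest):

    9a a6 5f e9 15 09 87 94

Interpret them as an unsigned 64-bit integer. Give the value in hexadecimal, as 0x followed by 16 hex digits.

Little-endian stores the least-significant byte at the lowest address.
Reassemble most-significant byte first: 94 87 09 15 E9 5F A6 9A → 0x94870915E95FA69A.

0x94870915E95FA69A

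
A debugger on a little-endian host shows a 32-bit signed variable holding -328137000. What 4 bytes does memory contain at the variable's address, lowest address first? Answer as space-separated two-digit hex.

D8 06 71 EC

Two's complement of -328137000 in 32 bits: 328137000 = 0x138EF928; invert → 0xEC7106D7; add 1 → 0xEC7106D8.
Split into bytes (most-significant first): EC 71 06 D8.
Little-endian: lowest address holds the least-significant byte.
So at ascending addresses the bytes are D8 06 71 EC.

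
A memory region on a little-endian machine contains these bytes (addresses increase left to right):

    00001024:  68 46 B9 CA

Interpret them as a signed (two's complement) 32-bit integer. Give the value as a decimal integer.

-893827480

In little-endian order the low byte comes first in memory.
Reassemble most-significant byte first: CA B9 46 68 → 0xCAB94668.
Top bit is set, so as a signed 32-bit value this is 0xCAB94668 − 2^32 = -893827480.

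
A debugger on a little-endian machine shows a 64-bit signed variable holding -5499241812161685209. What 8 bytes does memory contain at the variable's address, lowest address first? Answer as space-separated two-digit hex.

Two's complement of -5499241812161685209 in 64 bits: 5499241812161685209 = 0x4C513B4ABBDF66D9; invert → 0xB3AEC4B544209926; add 1 → 0xB3AEC4B544209927.
Split into bytes (most-significant first): B3 AE C4 B5 44 20 99 27.
In little-endian order the low byte comes first in memory.
So at ascending addresses the bytes are 27 99 20 44 B5 C4 AE B3.

27 99 20 44 B5 C4 AE B3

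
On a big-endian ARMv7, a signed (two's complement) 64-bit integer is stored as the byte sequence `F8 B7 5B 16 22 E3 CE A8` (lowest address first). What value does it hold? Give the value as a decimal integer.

Big-endian: lowest address holds the most-significant byte.
The bytes are already most-significant first: 0xF8B75B1622E3CEA8.
Top bit is set, so as a signed 64-bit value this is 0xF8B75B1622E3CEA8 − 2^64 = -524850680932610392.

-524850680932610392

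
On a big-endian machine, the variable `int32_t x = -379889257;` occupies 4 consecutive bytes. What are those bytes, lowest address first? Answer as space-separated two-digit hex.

E9 5B 59 97

Two's complement of -379889257 in 32 bits: 379889257 = 0x16A4A669; invert → 0xE95B5996; add 1 → 0xE95B5997.
Split into bytes (most-significant first): E9 5B 59 97.
In big-endian order the high byte comes first in memory.
So the memory order matches the most-significant-first order: E9 5B 59 97.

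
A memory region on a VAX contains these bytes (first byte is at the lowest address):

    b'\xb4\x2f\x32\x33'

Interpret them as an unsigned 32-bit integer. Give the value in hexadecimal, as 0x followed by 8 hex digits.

0x33322FB4

Little-endian stores the least-significant byte at the lowest address.
Reassemble most-significant byte first: 33 32 2F B4 → 0x33322FB4.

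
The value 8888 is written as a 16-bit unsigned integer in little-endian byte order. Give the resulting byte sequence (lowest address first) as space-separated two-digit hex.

B8 22

8888 in hexadecimal, padded to 16 bits, is 0x22B8.
Split into bytes (most-significant first): 22 B8.
Little-endian stores the least-significant byte at the lowest address.
So at ascending addresses the bytes are B8 22.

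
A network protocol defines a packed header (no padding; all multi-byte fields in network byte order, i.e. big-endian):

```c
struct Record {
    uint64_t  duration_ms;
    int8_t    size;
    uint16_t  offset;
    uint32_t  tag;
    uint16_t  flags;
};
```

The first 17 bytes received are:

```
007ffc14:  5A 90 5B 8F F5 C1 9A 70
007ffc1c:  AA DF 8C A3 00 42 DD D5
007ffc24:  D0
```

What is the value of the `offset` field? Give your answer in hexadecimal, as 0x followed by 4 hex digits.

`offset` follows `duration_ms` (8 B), `size` (1 B), so it starts at offset 8 + 1 = 9 and occupies 2 bytes.
Bytes at offsets 9..10: DF 8C.
Big-endian stores the most-significant byte at the lowest address.
The bytes are already most-significant first: 0xDF8C.

0xDF8C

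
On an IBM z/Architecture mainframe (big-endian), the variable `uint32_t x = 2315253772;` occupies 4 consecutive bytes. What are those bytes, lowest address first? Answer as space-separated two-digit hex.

2315253772 in hexadecimal, padded to 32 bits, is 0x89FFF80C.
Split into bytes (most-significant first): 89 FF F8 0C.
Big-endian stores the most-significant byte at the lowest address.
So the memory order matches the most-significant-first order: 89 FF F8 0C.

89 FF F8 0C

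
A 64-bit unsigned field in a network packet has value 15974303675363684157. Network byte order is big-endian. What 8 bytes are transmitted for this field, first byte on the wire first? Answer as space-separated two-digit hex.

DD B0 20 8E A8 44 EF 3D

15974303675363684157 in hexadecimal, padded to 64 bits, is 0xDDB0208EA844EF3D.
Split into bytes (most-significant first): DD B0 20 8E A8 44 EF 3D.
Big-endian: lowest address holds the most-significant byte.
So the memory order matches the most-significant-first order: DD B0 20 8E A8 44 EF 3D.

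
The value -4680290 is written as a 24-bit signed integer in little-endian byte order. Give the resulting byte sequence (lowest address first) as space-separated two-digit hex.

9E 95 B8

Two's complement of -4680290 in 24 bits: 4680290 = 0x476A62; invert → 0xB8959D; add 1 → 0xB8959E.
Split into bytes (most-significant first): B8 95 9E.
In little-endian order the low byte comes first in memory.
So at ascending addresses the bytes are 9E 95 B8.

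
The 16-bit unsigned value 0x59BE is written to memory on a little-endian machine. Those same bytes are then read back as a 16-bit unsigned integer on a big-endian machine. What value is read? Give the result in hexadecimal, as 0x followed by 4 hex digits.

Stored little-endian, the bytes at ascending addresses are BE 59.
Read back as big-endian, the last byte is least significant, giving 0xBE59.

0xBE59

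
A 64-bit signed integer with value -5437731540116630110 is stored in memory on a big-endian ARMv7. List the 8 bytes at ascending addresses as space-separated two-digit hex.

B4 89 4B F9 7F 69 15 A2

Two's complement of -5437731540116630110 in 64 bits: 5437731540116630110 = 0x4B76B4068096EA5E; invert → 0xB4894BF97F6915A1; add 1 → 0xB4894BF97F6915A2.
Split into bytes (most-significant first): B4 89 4B F9 7F 69 15 A2.
In big-endian order the high byte comes first in memory.
So the memory order matches the most-significant-first order: B4 89 4B F9 7F 69 15 A2.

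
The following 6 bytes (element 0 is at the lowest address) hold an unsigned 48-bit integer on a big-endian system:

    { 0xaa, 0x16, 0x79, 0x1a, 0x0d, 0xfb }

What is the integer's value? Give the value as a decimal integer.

187013497753083

Big-endian stores the most-significant byte at the lowest address.
The bytes are already most-significant first: 0xAA16791A0DFB.
0xAA16791A0DFB = 187013497753083.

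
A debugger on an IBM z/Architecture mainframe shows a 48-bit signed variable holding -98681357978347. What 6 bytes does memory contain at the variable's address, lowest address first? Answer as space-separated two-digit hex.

Two's complement of -98681357978347 in 48 bits: 98681357978347 = 0x59C00B49CAEB; invert → 0xA63FF4B63514; add 1 → 0xA63FF4B63515.
Split into bytes (most-significant first): A6 3F F4 B6 35 15.
Big-endian stores the most-significant byte at the lowest address.
So the memory order matches the most-significant-first order: A6 3F F4 B6 35 15.

A6 3F F4 B6 35 15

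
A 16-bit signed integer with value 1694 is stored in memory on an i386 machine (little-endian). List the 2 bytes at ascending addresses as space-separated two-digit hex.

1694 in hexadecimal, padded to 16 bits, is 0x069E.
Split into bytes (most-significant first): 06 9E.
Little-endian stores the least-significant byte at the lowest address.
So at ascending addresses the bytes are 9E 06.

9E 06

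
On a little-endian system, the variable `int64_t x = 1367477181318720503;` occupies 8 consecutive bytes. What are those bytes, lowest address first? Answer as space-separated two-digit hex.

1367477181318720503 in hexadecimal, padded to 64 bits, is 0x12FA41404EF46BF7.
Split into bytes (most-significant first): 12 FA 41 40 4E F4 6B F7.
Little-endian: lowest address holds the least-significant byte.
So at ascending addresses the bytes are F7 6B F4 4E 40 41 FA 12.

F7 6B F4 4E 40 41 FA 12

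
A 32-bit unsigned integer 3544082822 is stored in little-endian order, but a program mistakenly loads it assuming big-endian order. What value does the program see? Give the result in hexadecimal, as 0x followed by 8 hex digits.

3544082822 in 32-bit hexadecimal is 0xD33E6986.
Stored little-endian, the bytes at ascending addresses are 86 69 3E D3.
Read back as big-endian, the last byte is least significant, giving 0x86693ED3.

0x86693ED3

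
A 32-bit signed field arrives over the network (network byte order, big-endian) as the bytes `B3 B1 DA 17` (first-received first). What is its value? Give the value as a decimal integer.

In big-endian order the high byte comes first in memory.
The bytes are already most-significant first: 0xB3B1DA17.
Top bit is set, so as a signed 32-bit value this is 0xB3B1DA17 − 2^32 = -1280189929.

-1280189929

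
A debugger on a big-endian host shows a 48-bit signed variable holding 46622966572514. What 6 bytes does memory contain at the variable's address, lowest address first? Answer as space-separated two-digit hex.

2A 67 41 5C 65 E2

46622966572514 in hexadecimal, padded to 48 bits, is 0x2A67415C65E2.
Split into bytes (most-significant first): 2A 67 41 5C 65 E2.
In big-endian order the high byte comes first in memory.
So the memory order matches the most-significant-first order: 2A 67 41 5C 65 E2.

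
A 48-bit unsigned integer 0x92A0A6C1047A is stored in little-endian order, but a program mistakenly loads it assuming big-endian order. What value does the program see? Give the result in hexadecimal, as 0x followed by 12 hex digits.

Stored little-endian, the bytes at ascending addresses are 7A 04 C1 A6 A0 92.
Read back as big-endian, the last byte is least significant, giving 0x7A04C1A6A092.

0x7A04C1A6A092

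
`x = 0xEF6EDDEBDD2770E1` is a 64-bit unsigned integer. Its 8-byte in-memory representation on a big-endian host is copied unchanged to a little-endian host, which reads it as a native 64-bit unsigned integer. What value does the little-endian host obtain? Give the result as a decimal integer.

Stored big-endian, the bytes at ascending addresses are EF 6E DD EB DD 27 70 E1.
Read back as little-endian, the first byte is least significant, giving 0xE17027DDEBDD6EEF.
0xE17027DDEBDD6EEF = 16244527690023792367.

16244527690023792367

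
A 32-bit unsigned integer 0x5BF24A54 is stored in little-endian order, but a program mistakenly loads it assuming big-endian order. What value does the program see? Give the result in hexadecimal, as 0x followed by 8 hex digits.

0x544AF25B

Stored little-endian, the bytes at ascending addresses are 54 4A F2 5B.
Read back as big-endian, the last byte is least significant, giving 0x544AF25B.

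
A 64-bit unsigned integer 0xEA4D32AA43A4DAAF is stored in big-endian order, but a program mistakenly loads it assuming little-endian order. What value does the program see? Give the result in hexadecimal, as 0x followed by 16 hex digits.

0xAFDAA443AA324DEA

Stored big-endian, the bytes at ascending addresses are EA 4D 32 AA 43 A4 DA AF.
Read back as little-endian, the first byte is least significant, giving 0xAFDAA443AA324DEA.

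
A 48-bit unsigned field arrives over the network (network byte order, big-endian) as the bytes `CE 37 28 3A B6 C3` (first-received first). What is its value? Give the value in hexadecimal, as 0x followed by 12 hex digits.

In big-endian order the high byte comes first in memory.
The bytes are already most-significant first: 0xCE37283AB6C3.

0xCE37283AB6C3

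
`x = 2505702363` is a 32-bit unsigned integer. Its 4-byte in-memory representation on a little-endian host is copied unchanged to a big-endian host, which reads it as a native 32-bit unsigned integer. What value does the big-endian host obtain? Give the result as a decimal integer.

3690682773

2505702363 in 32-bit hexadecimal is 0x9559FBDB.
Stored little-endian, the bytes at ascending addresses are DB FB 59 95.
Read back as big-endian, the last byte is least significant, giving 0xDBFB5995.
0xDBFB5995 = 3690682773.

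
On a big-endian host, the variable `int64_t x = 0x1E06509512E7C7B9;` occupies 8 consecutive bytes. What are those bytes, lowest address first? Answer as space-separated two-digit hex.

1E 06 50 95 12 E7 C7 B9

Split into bytes (most-significant first): 1E 06 50 95 12 E7 C7 B9.
In big-endian order the high byte comes first in memory.
So the memory order matches the most-significant-first order: 1E 06 50 95 12 E7 C7 B9.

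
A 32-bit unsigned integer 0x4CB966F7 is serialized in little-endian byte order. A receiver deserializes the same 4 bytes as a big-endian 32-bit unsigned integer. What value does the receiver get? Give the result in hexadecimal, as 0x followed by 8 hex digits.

0xF766B94C

Stored little-endian, the bytes at ascending addresses are F7 66 B9 4C.
Read back as big-endian, the last byte is least significant, giving 0xF766B94C.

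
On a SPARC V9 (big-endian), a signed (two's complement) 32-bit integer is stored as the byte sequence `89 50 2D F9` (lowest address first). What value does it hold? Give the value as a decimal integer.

-1991234055

Big-endian: lowest address holds the most-significant byte.
The bytes are already most-significant first: 0x89502DF9.
Top bit is set, so as a signed 32-bit value this is 0x89502DF9 − 2^32 = -1991234055.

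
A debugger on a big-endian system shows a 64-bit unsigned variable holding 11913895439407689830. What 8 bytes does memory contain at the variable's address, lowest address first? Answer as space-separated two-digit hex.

A5 56 A8 C7 95 0A B0 66

11913895439407689830 in hexadecimal, padded to 64 bits, is 0xA556A8C7950AB066.
Split into bytes (most-significant first): A5 56 A8 C7 95 0A B0 66.
Big-endian stores the most-significant byte at the lowest address.
So the memory order matches the most-significant-first order: A5 56 A8 C7 95 0A B0 66.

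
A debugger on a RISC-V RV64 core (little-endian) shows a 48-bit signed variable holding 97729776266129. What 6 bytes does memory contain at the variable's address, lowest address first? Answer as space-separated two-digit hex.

97729776266129 in hexadecimal, padded to 48 bits, is 0x58E27C992B91.
Split into bytes (most-significant first): 58 E2 7C 99 2B 91.
Little-endian stores the least-significant byte at the lowest address.
So at ascending addresses the bytes are 91 2B 99 7C E2 58.

91 2B 99 7C E2 58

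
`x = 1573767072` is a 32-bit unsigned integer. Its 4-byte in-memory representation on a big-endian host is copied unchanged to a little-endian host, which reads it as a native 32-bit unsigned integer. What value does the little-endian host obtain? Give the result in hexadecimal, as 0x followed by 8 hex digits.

1573767072 in 32-bit hexadecimal is 0x5DCDC7A0.
Stored big-endian, the bytes at ascending addresses are 5D CD C7 A0.
Read back as little-endian, the first byte is least significant, giving 0xA0C7CD5D.

0xA0C7CD5D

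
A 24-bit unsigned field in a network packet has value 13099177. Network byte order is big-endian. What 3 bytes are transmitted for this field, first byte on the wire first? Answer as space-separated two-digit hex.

13099177 in hexadecimal, padded to 24 bits, is 0xC7E0A9.
Split into bytes (most-significant first): C7 E0 A9.
Big-endian stores the most-significant byte at the lowest address.
So the memory order matches the most-significant-first order: C7 E0 A9.

C7 E0 A9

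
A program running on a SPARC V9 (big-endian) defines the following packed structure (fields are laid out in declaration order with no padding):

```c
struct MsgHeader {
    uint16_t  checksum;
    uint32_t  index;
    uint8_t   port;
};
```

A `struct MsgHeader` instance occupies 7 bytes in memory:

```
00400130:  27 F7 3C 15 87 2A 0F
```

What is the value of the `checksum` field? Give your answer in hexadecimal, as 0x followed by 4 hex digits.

`checksum` is the first field, at byte offset 0, occupying 2 bytes.
Bytes at offsets 0..1: 27 F7.
Big-endian stores the most-significant byte at the lowest address.
The bytes are already most-significant first: 0x27F7.

0x27F7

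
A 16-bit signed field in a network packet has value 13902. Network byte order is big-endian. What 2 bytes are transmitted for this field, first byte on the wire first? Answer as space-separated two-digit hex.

36 4E

13902 in hexadecimal, padded to 16 bits, is 0x364E.
Split into bytes (most-significant first): 36 4E.
Big-endian: lowest address holds the most-significant byte.
So the memory order matches the most-significant-first order: 36 4E.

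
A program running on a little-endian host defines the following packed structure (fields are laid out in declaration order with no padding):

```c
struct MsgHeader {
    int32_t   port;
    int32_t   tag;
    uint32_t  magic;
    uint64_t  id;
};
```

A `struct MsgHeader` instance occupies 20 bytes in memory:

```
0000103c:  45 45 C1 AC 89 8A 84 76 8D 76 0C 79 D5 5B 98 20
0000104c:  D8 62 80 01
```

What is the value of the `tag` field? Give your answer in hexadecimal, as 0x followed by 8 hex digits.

0x76848A89

`tag` follows `port` (4 bytes), so it starts at byte offset 4 and occupies 4 bytes.
Bytes at offsets 4..7: 89 8A 84 76.
Little-endian: lowest address holds the least-significant byte.
Reassemble most-significant byte first: 76 84 8A 89 → 0x76848A89.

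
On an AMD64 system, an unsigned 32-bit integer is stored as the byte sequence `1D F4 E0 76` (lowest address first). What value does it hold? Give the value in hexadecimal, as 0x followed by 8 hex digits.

0x76E0F41D

In little-endian order the low byte comes first in memory.
Reassemble most-significant byte first: 76 E0 F4 1D → 0x76E0F41D.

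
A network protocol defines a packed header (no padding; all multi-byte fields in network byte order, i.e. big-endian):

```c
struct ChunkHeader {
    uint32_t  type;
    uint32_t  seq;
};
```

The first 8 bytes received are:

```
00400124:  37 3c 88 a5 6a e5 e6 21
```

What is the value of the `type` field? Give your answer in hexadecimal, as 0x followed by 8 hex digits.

0x373C88A5

`type` is the first field, at byte offset 0, occupying 4 bytes.
Bytes at offsets 0..3: 37 3C 88 A5.
Big-endian stores the most-significant byte at the lowest address.
The bytes are already most-significant first: 0x373C88A5.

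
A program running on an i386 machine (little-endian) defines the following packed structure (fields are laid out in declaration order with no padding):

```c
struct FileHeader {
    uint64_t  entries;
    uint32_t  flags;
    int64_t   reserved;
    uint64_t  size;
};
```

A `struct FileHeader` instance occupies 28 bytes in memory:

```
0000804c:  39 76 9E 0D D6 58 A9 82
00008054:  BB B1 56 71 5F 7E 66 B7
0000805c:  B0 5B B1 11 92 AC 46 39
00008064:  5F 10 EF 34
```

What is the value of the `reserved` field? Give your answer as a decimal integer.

`reserved` follows `entries` (8 B), `flags` (4 B), so it starts at offset 8 + 4 = 12 and occupies 8 bytes.
Bytes at offsets 12..19: 5F 7E 66 B7 B0 5B B1 11.
In little-endian order the low byte comes first in memory.
Reassemble most-significant byte first: 11 B1 5B B0 B7 66 7E 5F → 0x11B15BB0B7667E5F.
0x11B15BB0B7667E5F = 1274900984071880287.

1274900984071880287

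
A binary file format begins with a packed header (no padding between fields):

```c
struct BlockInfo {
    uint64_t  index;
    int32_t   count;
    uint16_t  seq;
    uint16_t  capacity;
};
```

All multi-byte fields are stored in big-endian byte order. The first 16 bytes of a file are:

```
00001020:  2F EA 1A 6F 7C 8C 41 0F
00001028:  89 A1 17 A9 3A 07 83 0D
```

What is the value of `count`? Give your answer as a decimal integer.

-1985931351

`count` follows `index` (8 bytes), so it starts at byte offset 8 and occupies 4 bytes.
Bytes at offsets 8..11: 89 A1 17 A9.
Big-endian: lowest address holds the most-significant byte.
The bytes are already most-significant first: 0x89A117A9.
Top bit is set, so as a signed 32-bit value this is 0x89A117A9 − 2^32 = -1985931351.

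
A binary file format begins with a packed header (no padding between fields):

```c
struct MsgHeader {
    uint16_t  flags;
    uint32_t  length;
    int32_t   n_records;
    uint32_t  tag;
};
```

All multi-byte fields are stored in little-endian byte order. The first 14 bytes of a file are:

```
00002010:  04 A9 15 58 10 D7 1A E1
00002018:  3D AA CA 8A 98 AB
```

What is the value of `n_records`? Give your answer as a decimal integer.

`n_records` follows `flags` (2 B), `length` (4 B), so it starts at offset 2 + 4 = 6 and occupies 4 bytes.
Bytes at offsets 6..9: 1A E1 3D AA.
Little-endian: lowest address holds the least-significant byte.
Reassemble most-significant byte first: AA 3D E1 1A → 0xAA3DE11A.
Top bit is set, so as a signed 32-bit value this is 0xAA3DE11A − 2^32 = -1438785254.

-1438785254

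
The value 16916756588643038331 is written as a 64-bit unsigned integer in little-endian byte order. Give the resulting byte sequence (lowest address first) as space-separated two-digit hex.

16916756588643038331 in hexadecimal, padded to 64 bits, is 0xEAC4647D11D1347B.
Split into bytes (most-significant first): EA C4 64 7D 11 D1 34 7B.
Little-endian stores the least-significant byte at the lowest address.
So at ascending addresses the bytes are 7B 34 D1 11 7D 64 C4 EA.

7B 34 D1 11 7D 64 C4 EA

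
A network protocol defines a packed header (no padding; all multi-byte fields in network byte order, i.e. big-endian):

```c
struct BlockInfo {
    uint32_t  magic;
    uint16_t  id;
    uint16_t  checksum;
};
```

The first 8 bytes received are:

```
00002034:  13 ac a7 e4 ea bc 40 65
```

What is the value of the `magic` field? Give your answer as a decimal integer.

330082276

`magic` is the first field, at byte offset 0, occupying 4 bytes.
Bytes at offsets 0..3: 13 AC A7 E4.
In big-endian order the high byte comes first in memory.
The bytes are already most-significant first: 0x13ACA7E4.
0x13ACA7E4 = 330082276.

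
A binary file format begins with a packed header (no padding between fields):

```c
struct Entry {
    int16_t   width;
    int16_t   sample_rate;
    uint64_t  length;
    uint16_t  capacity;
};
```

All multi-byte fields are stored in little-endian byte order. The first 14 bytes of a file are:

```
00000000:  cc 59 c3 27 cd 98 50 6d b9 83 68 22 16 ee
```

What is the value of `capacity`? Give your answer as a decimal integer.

60950

`capacity` follows `width` (2 B), `sample_rate` (2 B), `length` (8 B), so it starts at offset 2 + 2 + 8 = 12 and occupies 2 bytes.
Bytes at offsets 12..13: 16 EE.
Little-endian: lowest address holds the least-significant byte.
Reassemble most-significant byte first: EE 16 → 0xEE16.
0xEE16 = 60950.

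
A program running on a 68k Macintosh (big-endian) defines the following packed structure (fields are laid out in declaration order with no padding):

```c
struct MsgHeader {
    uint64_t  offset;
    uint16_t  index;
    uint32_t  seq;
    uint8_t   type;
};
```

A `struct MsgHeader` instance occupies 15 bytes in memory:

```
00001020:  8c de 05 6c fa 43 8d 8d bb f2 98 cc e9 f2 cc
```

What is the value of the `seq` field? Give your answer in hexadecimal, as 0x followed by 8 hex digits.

0x98CCE9F2

`seq` follows `offset` (8 B), `index` (2 B), so it starts at offset 8 + 2 = 10 and occupies 4 bytes.
Bytes at offsets 10..13: 98 CC E9 F2.
In big-endian order the high byte comes first in memory.
The bytes are already most-significant first: 0x98CCE9F2.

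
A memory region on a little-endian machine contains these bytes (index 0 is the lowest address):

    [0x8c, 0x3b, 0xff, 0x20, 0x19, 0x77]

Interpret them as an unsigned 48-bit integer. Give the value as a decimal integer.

130949811485580

In little-endian order the low byte comes first in memory.
Reassemble most-significant byte first: 77 19 20 FF 3B 8C → 0x771920FF3B8C.
0x771920FF3B8C = 130949811485580.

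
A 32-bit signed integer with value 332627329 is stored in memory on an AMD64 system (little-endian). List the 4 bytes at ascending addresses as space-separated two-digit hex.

332627329 in hexadecimal, padded to 32 bits, is 0x13D37D81.
Split into bytes (most-significant first): 13 D3 7D 81.
In little-endian order the low byte comes first in memory.
So at ascending addresses the bytes are 81 7D D3 13.

81 7D D3 13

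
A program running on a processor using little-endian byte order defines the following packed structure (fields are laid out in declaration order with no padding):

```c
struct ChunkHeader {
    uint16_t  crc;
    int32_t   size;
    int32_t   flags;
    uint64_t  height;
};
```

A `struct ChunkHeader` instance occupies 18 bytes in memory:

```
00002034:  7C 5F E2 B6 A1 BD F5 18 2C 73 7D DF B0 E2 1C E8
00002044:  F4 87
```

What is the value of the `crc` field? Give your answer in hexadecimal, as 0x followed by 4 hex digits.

`crc` is the first field, at byte offset 0, occupying 2 bytes.
Bytes at offsets 0..1: 7C 5F.
Little-endian stores the least-significant byte at the lowest address.
Reassemble most-significant byte first: 5F 7C → 0x5F7C.

0x5F7C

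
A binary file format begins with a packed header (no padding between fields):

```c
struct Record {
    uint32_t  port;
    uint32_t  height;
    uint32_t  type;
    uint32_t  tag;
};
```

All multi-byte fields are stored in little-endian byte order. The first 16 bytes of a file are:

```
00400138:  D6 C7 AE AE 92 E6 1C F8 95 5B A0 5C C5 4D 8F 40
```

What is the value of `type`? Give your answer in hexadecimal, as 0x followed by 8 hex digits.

0x5CA05B95

`type` follows `port` (4 B), `height` (4 B), so it starts at offset 4 + 4 = 8 and occupies 4 bytes.
Bytes at offsets 8..11: 95 5B A0 5C.
In little-endian order the low byte comes first in memory.
Reassemble most-significant byte first: 5C A0 5B 95 → 0x5CA05B95.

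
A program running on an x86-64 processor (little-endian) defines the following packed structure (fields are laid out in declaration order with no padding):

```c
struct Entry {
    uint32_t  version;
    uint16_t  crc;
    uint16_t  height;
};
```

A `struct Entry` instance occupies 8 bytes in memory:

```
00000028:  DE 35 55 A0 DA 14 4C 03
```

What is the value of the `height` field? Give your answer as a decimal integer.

844

`height` follows `version` (4 B), `crc` (2 B), so it starts at offset 4 + 2 = 6 and occupies 2 bytes.
Bytes at offsets 6..7: 4C 03.
Little-endian: lowest address holds the least-significant byte.
Reassemble most-significant byte first: 03 4C → 0x034C.
0x034C = 844.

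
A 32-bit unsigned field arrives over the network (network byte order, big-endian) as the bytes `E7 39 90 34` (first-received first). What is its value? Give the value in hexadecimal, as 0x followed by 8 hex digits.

0xE7399034

Big-endian: lowest address holds the most-significant byte.
The bytes are already most-significant first: 0xE7399034.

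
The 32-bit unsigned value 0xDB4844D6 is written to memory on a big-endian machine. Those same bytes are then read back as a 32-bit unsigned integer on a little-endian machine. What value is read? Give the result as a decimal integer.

Stored big-endian, the bytes at ascending addresses are DB 48 44 D6.
Read back as little-endian, the first byte is least significant, giving 0xD64448DB.
0xD64448DB = 3594799323.

3594799323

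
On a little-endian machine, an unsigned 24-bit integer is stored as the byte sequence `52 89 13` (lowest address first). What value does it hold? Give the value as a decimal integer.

Little-endian: lowest address holds the least-significant byte.
Reassemble most-significant byte first: 13 89 52 → 0x138952.
0x138952 = 1280338.

1280338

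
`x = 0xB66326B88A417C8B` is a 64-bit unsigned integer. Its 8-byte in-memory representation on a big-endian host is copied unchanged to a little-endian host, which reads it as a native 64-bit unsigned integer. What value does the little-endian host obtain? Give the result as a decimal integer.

Stored big-endian, the bytes at ascending addresses are B6 63 26 B8 8A 41 7C 8B.
Read back as little-endian, the first byte is least significant, giving 0x8B7C418AB82663B6.
0x8B7C418AB82663B6 = 10050980532434920374.

10050980532434920374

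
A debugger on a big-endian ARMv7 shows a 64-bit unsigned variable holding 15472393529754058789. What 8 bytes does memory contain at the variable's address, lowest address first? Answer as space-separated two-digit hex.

15472393529754058789 in hexadecimal, padded to 64 bits, is 0xD6B8FBF0660B0025.
Split into bytes (most-significant first): D6 B8 FB F0 66 0B 00 25.
Big-endian: lowest address holds the most-significant byte.
So the memory order matches the most-significant-first order: D6 B8 FB F0 66 0B 00 25.

D6 B8 FB F0 66 0B 00 25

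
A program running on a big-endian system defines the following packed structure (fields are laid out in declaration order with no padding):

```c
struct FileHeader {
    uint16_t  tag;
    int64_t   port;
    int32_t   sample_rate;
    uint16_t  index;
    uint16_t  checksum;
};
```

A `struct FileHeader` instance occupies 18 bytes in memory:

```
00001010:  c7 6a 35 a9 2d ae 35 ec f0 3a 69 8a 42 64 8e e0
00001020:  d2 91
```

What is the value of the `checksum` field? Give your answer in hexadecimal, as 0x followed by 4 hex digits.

`checksum` follows `tag` (2 B), `port` (8 B), `sample_rate` (4 B), `index` (2 B), so it starts at offset 2 + 8 + 4 + 2 = 16 and occupies 2 bytes.
Bytes at offsets 16..17: D2 91.
Big-endian: lowest address holds the most-significant byte.
The bytes are already most-significant first: 0xD291.

0xD291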